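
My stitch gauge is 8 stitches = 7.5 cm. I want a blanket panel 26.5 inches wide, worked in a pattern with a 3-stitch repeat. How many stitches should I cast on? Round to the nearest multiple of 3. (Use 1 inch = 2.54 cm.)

CO 72 sts.

26.5 in = 26.5 × 2.54 = 67.31 cm.
8 / 7.5 = 1.067 sts/cm.
67.31 × 1.067 = 71.80 sts.
→ 72.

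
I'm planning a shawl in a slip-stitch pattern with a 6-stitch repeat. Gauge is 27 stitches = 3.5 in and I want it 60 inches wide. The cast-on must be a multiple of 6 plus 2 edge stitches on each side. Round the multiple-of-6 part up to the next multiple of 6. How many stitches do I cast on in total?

27 / 3.5 = 7.714 sts per inch.
60 × 7.714 = 462.86 sts.
Less 4 edge sts → 458.86 for the repeat.
Next multiple of 6: 462.
Add back 4 edge sts → 466.

466 stitches.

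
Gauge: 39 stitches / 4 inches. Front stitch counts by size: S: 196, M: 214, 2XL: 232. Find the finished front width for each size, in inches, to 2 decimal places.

S 20.10 inches; M 21.95 inches; 2XL 23.79 inches.

39/4 = 9.75 sts per in.
S: 196 / 9.75 = 20.103 → 20.10 in.
M: 214 / 9.75 = 21.949 → 21.95 in.
2XL: 232 / 9.75 = 23.795 → 23.79 in.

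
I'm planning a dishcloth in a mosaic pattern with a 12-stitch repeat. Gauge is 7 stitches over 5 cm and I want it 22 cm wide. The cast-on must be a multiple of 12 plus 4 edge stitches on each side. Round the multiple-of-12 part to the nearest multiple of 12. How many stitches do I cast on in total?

Cast on 32 stitches.

7 / 5 = 1.4 sts per cm.
22 × 1.4 = 30.80 sts.
Less 8 edge sts → 22.80 for the repeat.
Nearest multiple of 12: 24.
Add back 8 edge sts → 32.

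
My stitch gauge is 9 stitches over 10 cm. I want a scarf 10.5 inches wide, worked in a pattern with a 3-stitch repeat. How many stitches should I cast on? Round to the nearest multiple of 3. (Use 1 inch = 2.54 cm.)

24 stitches.

10.5 in = 10.5 × 2.54 = 26.67 cm.
9 / 10 = 0.9 sts/cm.
26.67 × 0.9 = 24.00 sts.
→ 24.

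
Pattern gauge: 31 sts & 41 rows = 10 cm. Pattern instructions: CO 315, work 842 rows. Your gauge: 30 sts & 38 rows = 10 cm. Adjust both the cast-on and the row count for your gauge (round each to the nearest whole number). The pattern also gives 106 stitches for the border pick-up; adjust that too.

Stitches: 315 × 30/31 = 304.84 → 305.
Rows: 842 × 38/41 = 780.39 → 780.
border pick-up: 106 × 30/31 = 102.58 → 103.

Cast on 305 stitches; work 780 rows; border pick-up 103 stitches.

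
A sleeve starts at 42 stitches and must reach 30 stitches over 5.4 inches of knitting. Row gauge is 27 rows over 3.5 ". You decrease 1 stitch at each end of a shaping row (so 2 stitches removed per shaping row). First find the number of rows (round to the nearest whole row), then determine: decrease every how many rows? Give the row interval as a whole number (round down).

Decrease every 7th row.

Rows = 5.4 × 7.714 = 41.7 → 42 rows.
Stitches to remove: 12 → 6 shaping rows (at 2 st each).
42 / 6 = 7.00 → every 7 rows.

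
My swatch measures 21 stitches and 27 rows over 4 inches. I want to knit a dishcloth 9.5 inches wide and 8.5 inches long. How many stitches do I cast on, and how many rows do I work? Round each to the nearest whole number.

Stitch gauge = 21/4 = 5.25 sts/in; 9.5 × 5.25 = 49.88 → 50 sts.
Row gauge = 27/4 = 6.75 rows/in; 8.5 × 6.75 = 57.38 → 57 rows.

Cast on 50 stitches and work 57 rows.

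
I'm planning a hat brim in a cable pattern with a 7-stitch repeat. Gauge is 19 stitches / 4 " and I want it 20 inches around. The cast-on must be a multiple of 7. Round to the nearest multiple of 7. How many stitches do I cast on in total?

19 / 4 = 4.75 sts per inch.
20 × 4.75 = 95.00 sts.
Nearest multiple of 7: 98.

CO 98 sts.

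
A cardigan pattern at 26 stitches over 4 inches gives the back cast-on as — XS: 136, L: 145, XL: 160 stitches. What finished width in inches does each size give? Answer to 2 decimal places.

26/4 = 6.5 sts per in.
XS: 136 / 6.5 = 20.923 → 20.92 in.
L: 145 / 6.5 = 22.308 → 22.31 in.
XL: 160 / 6.5 = 24.615 → 24.62 in.

XS 20.92 inches; L 22.31 inches; XL 24.62 inches.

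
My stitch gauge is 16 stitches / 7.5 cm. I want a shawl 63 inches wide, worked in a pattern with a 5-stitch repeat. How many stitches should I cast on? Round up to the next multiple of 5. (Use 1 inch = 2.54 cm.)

63 in = 63 × 2.54 = 160.02 cm.
16 / 7.5 = 2.133 sts/cm.
160.02 × 2.133 = 341.38 sts.
→ 345.

345 stitches.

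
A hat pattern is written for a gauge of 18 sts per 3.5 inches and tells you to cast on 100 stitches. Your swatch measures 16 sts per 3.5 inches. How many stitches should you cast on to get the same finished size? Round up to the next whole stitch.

CO 89 sts.

Scale factor = 16 / 18 = 0.889.
100 × 16 / 18 = 88.89 sts.
→ 89 sts.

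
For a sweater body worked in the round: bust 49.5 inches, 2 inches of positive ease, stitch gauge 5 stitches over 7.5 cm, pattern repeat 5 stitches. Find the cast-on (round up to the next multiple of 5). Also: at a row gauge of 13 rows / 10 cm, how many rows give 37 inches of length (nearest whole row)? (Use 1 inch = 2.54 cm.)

Finished = 49.5 + 2 = 51.5 inches.
51.5 inches × 2.54 = 130.81 cm.
5/7.5 = 0.667 sts per cm; 130.81 × 0.667 = 87.21 sts.
Next multiple of 5 → 90.
37 inches = 93.98 cm; × 1.3 = 122.17 → 122 rows.

Cast on 90 stitches; work 122 rows.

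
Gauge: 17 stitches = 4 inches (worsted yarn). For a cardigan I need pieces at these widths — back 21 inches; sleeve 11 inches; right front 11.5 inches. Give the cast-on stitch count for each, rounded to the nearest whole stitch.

back 89; sleeve 47; right front 49.

Rate = 17/4 = 4.25 sts per in.
back: 21 × 4.25 = 89.25 → 89.
sleeve: 11 × 4.25 = 46.75 → 47.
right front: 11.5 × 4.25 = 48.88 → 49.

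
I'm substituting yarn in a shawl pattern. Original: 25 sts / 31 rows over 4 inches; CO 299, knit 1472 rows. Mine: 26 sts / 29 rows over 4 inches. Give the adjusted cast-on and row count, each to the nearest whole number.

Cast on 311 stitches; work 1377 rows.

Stitches: 299 × 26/25 = 310.96 → 311.
Rows: 1472 × 29/31 = 1377.03 → 1377.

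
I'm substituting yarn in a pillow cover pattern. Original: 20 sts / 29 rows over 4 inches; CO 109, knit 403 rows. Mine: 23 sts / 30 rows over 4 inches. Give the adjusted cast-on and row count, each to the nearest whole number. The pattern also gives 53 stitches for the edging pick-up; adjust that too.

Cast on 125 stitches; work 417 rows; edging pick-up 61 stitches.

Stitches: 109 × 23/20 = 125.35 → 125.
Rows: 403 × 30/29 = 416.90 → 417.
edging pick-up: 53 × 23/20 = 60.95 → 61.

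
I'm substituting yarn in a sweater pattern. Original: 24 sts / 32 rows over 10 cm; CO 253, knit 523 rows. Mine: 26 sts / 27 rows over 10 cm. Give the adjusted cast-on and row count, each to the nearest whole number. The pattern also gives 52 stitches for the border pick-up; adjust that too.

Cast on 274 stitches; work 441 rows; border pick-up 56 stitches.

Stitches: 253 × 26/24 = 274.08 → 274.
Rows: 523 × 27/32 = 441.28 → 441.
border pick-up: 52 × 26/24 = 56.33 → 56.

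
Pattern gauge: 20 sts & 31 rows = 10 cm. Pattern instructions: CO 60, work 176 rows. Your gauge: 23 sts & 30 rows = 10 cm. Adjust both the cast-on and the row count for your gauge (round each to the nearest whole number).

Cast on 69 stitches; work 170 rows.

Stitches: 60 × 23/20 = 69.00 → 69.
Rows: 176 × 30/31 = 170.32 → 170.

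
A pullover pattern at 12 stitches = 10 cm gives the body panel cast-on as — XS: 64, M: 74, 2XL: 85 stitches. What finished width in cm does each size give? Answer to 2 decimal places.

XS 53.33 cm; M 61.67 cm; 2XL 70.83 cm.

12/10 = 1.2 sts per cm.
XS: 64 / 1.2 = 53.333 → 53.33 cm.
M: 74 / 1.2 = 61.667 → 61.67 cm.
2XL: 85 / 1.2 = 70.833 → 70.83 cm.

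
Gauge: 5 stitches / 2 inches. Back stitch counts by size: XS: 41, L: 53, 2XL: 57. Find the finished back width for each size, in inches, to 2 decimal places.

XS 16.40 inches; L 21.20 inches; 2XL 22.80 inches.

5/2 = 2.5 sts per in.
XS: 41 / 2.5 = 16.400 → 16.40 in.
L: 53 / 2.5 = 21.200 → 21.20 in.
2XL: 57 / 2.5 = 22.800 → 22.80 in.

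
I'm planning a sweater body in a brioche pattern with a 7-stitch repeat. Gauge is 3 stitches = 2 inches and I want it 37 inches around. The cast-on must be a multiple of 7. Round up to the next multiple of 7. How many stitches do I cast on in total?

3 / 2 = 1.5 sts per inch.
37 × 1.5 = 55.50 sts.
Next multiple of 7: 56.

Cast on 56 stitches.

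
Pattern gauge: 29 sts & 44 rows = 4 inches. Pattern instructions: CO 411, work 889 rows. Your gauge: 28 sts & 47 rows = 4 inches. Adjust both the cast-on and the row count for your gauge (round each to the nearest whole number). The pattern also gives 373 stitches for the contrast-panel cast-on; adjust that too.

Cast on 397 stitches; work 950 rows; contrast-panel cast-on 360 stitches.

Stitches: 411 × 28/29 = 396.83 → 397.
Rows: 889 × 47/44 = 949.61 → 950.
contrast-panel cast-on: 373 × 28/29 = 360.14 → 360.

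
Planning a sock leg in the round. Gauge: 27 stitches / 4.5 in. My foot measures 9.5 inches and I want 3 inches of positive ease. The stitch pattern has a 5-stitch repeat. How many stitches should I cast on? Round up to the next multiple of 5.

CO 75 sts.

Finished = 9.5 + 3 = 12.5 inches.
27 / 4.5 = 6 sts/in.
12.5 × 6 = 75.00 sts.
Next multiple of 5: 75.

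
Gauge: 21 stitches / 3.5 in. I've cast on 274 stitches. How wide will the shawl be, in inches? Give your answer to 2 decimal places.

21 stitches / 3.5 inch = 6 stitches per inch.
274 / 6 = 45.667 inches.

45.67 inches.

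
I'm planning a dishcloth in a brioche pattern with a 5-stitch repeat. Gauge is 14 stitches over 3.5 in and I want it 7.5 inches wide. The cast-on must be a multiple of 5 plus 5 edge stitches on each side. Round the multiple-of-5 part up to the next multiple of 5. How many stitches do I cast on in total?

14 / 3.5 = 4 sts per inch.
7.5 × 4 = 30.00 sts.
Less 10 edge sts → 20.00 for the repeat.
Next multiple of 5: 20.
Add back 10 edge sts → 30.

CO 30 sts.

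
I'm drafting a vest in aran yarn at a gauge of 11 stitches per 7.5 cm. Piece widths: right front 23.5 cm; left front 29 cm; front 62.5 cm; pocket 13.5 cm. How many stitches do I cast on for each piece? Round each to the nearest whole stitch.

right front 34; left front 43; front 92; pocket 20.

Rate = 11/7.5 = 1.467 sts per cm.
right front: 23.5 × 1.467 = 34.47 → 34.
left front: 29 × 1.467 = 42.53 → 43.
front: 62.5 × 1.467 = 91.67 → 92.
pocket: 13.5 × 1.467 = 19.80 → 20.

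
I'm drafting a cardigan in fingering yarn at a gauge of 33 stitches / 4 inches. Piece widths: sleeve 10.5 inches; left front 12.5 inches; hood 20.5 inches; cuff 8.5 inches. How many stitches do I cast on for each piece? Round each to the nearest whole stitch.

Rate = 33/4 = 8.25 sts per in.
sleeve: 10.5 × 8.25 = 86.62 → 87.
left front: 12.5 × 8.25 = 103.12 → 103.
hood: 20.5 × 8.25 = 169.12 → 169.
cuff: 8.5 × 8.25 = 70.12 → 70.

sleeve 87; left front 103; hood 169; cuff 70.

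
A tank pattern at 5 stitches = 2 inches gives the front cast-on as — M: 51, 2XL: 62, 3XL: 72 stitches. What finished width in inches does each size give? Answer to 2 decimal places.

5/2 = 2.5 sts per in.
M: 51 / 2.5 = 20.400 → 20.40 in.
2XL: 62 / 2.5 = 24.800 → 24.80 in.
3XL: 72 / 2.5 = 28.800 → 28.80 in.

M 20.40 inches; 2XL 24.80 inches; 3XL 28.80 inches.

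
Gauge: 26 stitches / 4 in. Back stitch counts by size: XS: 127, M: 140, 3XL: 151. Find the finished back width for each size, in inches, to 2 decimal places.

XS 19.54 inches; M 21.54 inches; 3XL 23.23 inches.

26/4 = 6.5 sts per in.
XS: 127 / 6.5 = 19.538 → 19.54 in.
M: 140 / 6.5 = 21.538 → 21.54 in.
3XL: 151 / 6.5 = 23.231 → 23.23 in.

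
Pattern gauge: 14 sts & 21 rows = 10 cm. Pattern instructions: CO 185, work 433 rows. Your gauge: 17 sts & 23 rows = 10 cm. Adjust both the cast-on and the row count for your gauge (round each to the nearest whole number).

Stitches: 185 × 17/14 = 224.64 → 225.
Rows: 433 × 23/21 = 474.24 → 474.

Cast on 225 stitches; work 474 rows.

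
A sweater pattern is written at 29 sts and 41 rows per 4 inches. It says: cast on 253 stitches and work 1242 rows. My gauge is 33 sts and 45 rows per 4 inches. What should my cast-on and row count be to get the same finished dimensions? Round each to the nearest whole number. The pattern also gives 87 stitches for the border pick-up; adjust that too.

Cast on 288 stitches; work 1363 rows; border pick-up 99 stitches.

Stitches: 253 × 33/29 = 287.90 → 288.
Rows: 1242 × 45/41 = 1363.17 → 1363.
border pick-up: 87 × 33/29 = 99.00 → 99.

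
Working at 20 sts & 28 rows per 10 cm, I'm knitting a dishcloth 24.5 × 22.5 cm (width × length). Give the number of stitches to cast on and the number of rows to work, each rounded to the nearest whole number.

Cast on 49 stitches and work 63 rows.

Stitch gauge = 20/10 = 2 sts/cm; 24.5 × 2 = 49.00 → 49 sts.
Row gauge = 28/10 = 2.8 rows/cm; 22.5 × 2.8 = 63.00 → 63 rows.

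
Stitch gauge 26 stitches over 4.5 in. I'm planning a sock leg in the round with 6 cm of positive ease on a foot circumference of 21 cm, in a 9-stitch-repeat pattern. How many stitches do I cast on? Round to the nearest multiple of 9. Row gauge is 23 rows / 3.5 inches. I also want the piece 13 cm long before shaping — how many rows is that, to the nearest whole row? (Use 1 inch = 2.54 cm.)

Finished = 21 + 6 = 27 cm.
27 cm × 1/2.54 = 10.63 inches.
26/4.5 = 5.778 sts per in; 10.63 × 5.778 = 61.42 sts.
Nearest multiple of 9 → 63.
13 cm = 5.12 inches; × 6.571 = 33.63 → 34 rows.

Cast on 63 stitches; work 34 rows.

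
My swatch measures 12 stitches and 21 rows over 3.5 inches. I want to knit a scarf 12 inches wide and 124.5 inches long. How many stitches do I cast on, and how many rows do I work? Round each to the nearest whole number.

Stitch gauge = 12/3.5 = 3.429 sts/in; 12 × 3.429 = 41.14 → 41 sts.
Row gauge = 21/3.5 = 6 rows/in; 124.5 × 6 = 747.00 → 747 rows.

Cast on 41 stitches and work 747 rows.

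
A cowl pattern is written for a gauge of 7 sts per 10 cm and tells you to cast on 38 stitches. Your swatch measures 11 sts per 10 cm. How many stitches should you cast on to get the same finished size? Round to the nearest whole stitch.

Scale factor = 11 / 7 = 1.571.
38 × 11 / 7 = 59.71 sts.
→ 60 sts.

CO 60 sts.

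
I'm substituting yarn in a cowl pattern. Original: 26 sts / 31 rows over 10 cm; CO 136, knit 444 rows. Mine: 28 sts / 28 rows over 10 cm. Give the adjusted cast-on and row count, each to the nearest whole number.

Cast on 146 stitches; work 401 rows.

Stitches: 136 × 28/26 = 146.46 → 146.
Rows: 444 × 28/31 = 401.03 → 401.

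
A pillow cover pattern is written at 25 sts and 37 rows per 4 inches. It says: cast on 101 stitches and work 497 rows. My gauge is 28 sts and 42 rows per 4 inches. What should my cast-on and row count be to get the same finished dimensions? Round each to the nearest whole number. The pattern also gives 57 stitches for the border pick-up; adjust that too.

Cast on 113 stitches; work 564 rows; border pick-up 64 stitches.

Stitches: 101 × 28/25 = 113.12 → 113.
Rows: 497 × 42/37 = 564.16 → 564.
border pick-up: 57 × 28/25 = 63.84 → 64.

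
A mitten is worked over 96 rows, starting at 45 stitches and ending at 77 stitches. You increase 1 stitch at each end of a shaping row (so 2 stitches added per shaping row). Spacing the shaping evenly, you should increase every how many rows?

Stitches to add: |77 − 45| = 32.
Shaping rows needed: 32 / 2 = 16.
96 rows / 16 = every 6 rows.

Increase every 6th row.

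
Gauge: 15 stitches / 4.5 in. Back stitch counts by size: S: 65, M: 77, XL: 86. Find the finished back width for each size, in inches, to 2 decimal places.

15/4.5 = 3.333 sts per in.
S: 65 / 3.333 = 19.500 → 19.50 in.
M: 77 / 3.333 = 23.100 → 23.10 in.
XL: 86 / 3.333 = 25.800 → 25.80 in.

S 19.50 inches; M 23.10 inches; XL 25.80 inches.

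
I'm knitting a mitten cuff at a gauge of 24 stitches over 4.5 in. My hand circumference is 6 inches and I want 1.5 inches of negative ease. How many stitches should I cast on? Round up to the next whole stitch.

CO 24 sts.

Finished = 6 − 1.5 = 4.5 in.
24 / 4.5 = 5.333 sts per inch.
4.50 × 5.333 = 24.00 sts.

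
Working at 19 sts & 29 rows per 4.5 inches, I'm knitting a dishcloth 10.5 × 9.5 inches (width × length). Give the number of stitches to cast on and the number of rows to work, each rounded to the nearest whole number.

Cast on 44 stitches and work 61 rows.

Stitch gauge = 19/4.5 = 4.222 sts/in; 10.5 × 4.222 = 44.33 → 44 sts.
Row gauge = 29/4.5 = 6.444 rows/in; 9.5 × 6.444 = 61.22 → 61 rows.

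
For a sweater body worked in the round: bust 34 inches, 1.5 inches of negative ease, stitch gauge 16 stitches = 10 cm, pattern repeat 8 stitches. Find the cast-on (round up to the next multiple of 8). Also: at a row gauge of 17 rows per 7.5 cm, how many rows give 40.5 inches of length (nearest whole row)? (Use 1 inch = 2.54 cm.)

Finished = 34 − 1.5 = 32.5 inches.
32.5 inches × 2.54 = 82.55 cm.
16/10 = 1.6 sts per cm; 82.55 × 1.6 = 132.08 sts.
Next multiple of 8 → 136.
40.5 inches = 102.87 cm; × 2.267 = 233.17 → 233 rows.

Cast on 136 stitches; work 233 rows.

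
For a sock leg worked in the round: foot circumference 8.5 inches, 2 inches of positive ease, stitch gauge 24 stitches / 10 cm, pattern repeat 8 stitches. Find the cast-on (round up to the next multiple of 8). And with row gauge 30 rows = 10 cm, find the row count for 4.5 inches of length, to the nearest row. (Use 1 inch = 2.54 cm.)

Finished = 8.5 + 2 = 10.5 inches.
10.5 inches × 2.54 = 26.67 cm.
24/10 = 2.4 sts per cm; 26.67 × 2.4 = 64.01 sts.
Next multiple of 8 → 72.
4.5 inches = 11.43 cm; × 3 = 34.29 → 34 rows.

Cast on 72 stitches; work 34 rows.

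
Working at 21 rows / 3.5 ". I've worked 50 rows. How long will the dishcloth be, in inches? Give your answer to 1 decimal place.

21 rows / 3.5 inch = 6 rows per inch.
50 / 6 = 8.33 inches.

8.3 inches.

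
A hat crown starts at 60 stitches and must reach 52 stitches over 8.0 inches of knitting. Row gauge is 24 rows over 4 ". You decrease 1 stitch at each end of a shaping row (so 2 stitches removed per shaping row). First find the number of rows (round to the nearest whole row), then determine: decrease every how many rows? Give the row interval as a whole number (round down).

Decrease every 12th row.

Rows = 8.0 × 6 = 48.0 → 48 rows.
Stitches to remove: 8 → 4 shaping rows (at 2 st each).
48 / 4 = 12.00 → every 12 rows.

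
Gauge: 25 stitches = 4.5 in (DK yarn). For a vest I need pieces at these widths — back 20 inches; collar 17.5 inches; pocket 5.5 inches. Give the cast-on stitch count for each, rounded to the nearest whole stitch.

back 111; collar 97; pocket 31.

Rate = 25/4.5 = 5.556 sts per in.
back: 20 × 5.556 = 111.11 → 111.
collar: 17.5 × 5.556 = 97.22 → 97.
pocket: 5.5 × 5.556 = 30.56 → 31.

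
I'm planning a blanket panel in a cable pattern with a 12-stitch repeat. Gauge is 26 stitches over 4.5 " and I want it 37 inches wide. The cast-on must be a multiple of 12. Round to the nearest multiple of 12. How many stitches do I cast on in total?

26 / 4.5 = 5.778 sts per inch.
37 × 5.778 = 213.78 sts.
Nearest multiple of 12: 216.

Cast on 216 stitches.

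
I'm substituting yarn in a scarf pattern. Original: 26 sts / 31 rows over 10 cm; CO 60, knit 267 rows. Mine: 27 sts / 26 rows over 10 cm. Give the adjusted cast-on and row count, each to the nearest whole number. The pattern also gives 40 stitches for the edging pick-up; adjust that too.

Cast on 62 stitches; work 224 rows; edging pick-up 42 stitches.

Stitches: 60 × 27/26 = 62.31 → 62.
Rows: 267 × 26/31 = 223.94 → 224.
edging pick-up: 40 × 27/26 = 41.54 → 42.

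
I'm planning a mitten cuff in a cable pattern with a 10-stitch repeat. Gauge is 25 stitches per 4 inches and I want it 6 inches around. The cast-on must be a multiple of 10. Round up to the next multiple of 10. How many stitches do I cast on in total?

Cast on 40 stitches.

25 / 4 = 6.25 sts per inch.
6 × 6.25 = 37.50 sts.
Next multiple of 10: 40.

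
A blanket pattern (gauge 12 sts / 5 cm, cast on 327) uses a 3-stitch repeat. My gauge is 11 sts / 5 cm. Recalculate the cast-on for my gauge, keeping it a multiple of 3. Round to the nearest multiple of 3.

Cast on 300 stitches.

327 × 11 / 12 = 299.75.
Nearest multiple of 3: 300.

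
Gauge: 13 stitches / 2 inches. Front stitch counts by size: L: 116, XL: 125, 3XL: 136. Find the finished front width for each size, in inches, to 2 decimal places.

L 17.85 inches; XL 19.23 inches; 3XL 20.92 inches.

13/2 = 6.5 sts per in.
L: 116 / 6.5 = 17.846 → 17.85 in.
XL: 125 / 6.5 = 19.231 → 19.23 in.
3XL: 136 / 6.5 = 20.923 → 20.92 in.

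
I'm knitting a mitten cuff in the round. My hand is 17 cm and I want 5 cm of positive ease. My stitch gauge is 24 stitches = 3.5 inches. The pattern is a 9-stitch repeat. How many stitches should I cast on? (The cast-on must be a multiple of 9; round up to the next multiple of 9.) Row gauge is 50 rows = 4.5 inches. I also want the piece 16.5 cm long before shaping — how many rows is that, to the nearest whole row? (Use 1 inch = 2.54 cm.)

Finished = 17 + 5 = 22 cm.
22 cm × 1/2.54 = 8.66 inches.
24/3.5 = 6.857 sts per in; 8.66 × 6.857 = 59.39 sts.
Next multiple of 9 → 63.
16.5 cm = 6.50 inches; × 11.111 = 72.18 → 72 rows.

Cast on 63 stitches; work 72 rows.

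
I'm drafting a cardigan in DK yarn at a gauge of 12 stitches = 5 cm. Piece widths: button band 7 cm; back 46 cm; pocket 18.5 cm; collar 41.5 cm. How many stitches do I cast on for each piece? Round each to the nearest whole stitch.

Rate = 12/5 = 2.4 sts per cm.
button band: 7 × 2.4 = 16.80 → 17.
back: 46 × 2.4 = 110.40 → 110.
pocket: 18.5 × 2.4 = 44.40 → 44.
collar: 41.5 × 2.4 = 99.60 → 100.

button band 17; back 110; pocket 44; collar 100.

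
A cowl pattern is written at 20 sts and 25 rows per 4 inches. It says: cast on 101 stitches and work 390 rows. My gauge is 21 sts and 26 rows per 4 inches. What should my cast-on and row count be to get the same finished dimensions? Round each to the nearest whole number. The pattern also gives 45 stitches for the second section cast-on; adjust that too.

Cast on 106 stitches; work 406 rows; second section cast-on 47 stitches.

Stitches: 101 × 21/20 = 106.05 → 106.
Rows: 390 × 26/25 = 405.60 → 406.
second section cast-on: 45 × 21/20 = 47.25 → 47.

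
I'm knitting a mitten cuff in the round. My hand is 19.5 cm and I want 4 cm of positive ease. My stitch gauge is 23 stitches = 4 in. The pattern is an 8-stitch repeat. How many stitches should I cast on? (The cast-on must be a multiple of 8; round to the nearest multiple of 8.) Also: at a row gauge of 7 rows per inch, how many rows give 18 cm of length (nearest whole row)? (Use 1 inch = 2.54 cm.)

Cast on 56 stitches; work 50 rows.

Finished = 19.5 + 4 = 23.5 cm.
23.5 cm × 1/2.54 = 9.25 inches.
23/4 = 5.75 sts per in; 9.25 × 5.75 = 53.20 sts.
Nearest multiple of 8 → 56.
18 cm = 7.09 inches; × 7 = 49.61 → 50 rows.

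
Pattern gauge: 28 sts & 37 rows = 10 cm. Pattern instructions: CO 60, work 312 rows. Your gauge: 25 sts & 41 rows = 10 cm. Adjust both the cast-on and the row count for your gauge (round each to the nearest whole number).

Stitches: 60 × 25/28 = 53.57 → 54.
Rows: 312 × 41/37 = 345.73 → 346.

Cast on 54 stitches; work 346 rows.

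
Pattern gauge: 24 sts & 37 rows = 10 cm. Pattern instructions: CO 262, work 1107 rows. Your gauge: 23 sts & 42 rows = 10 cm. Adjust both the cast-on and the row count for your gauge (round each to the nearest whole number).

Cast on 251 stitches; work 1257 rows.

Stitches: 262 × 23/24 = 251.08 → 251.
Rows: 1107 × 42/37 = 1256.59 → 1257.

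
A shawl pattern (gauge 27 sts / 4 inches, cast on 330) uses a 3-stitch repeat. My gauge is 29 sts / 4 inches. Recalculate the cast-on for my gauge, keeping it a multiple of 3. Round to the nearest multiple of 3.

354 stitches.

330 × 29 / 27 = 354.44.
Nearest multiple of 3: 354.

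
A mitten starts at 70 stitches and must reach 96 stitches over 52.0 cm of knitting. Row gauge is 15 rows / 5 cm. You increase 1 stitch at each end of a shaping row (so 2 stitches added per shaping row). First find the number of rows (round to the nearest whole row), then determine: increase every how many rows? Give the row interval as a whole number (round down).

Rows = 52.0 × 3 = 156.0 → 156 rows.
Stitches to add: 26 → 13 shaping rows (at 2 st each).
156 / 13 = 12.00 → every 12 rows.

Increase every 12th row.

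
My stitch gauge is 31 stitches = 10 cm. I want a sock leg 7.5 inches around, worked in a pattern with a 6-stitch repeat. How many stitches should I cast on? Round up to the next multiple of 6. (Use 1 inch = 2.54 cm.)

CO 60 sts.

7.5 in = 7.5 × 2.54 = 19.05 cm.
31 / 10 = 3.1 sts/cm.
19.05 × 3.1 = 59.05 sts.
→ 60.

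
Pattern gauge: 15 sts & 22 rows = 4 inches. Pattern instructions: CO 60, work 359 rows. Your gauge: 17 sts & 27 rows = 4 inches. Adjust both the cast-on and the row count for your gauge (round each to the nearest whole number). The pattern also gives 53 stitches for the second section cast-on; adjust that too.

Stitches: 60 × 17/15 = 68.00 → 68.
Rows: 359 × 27/22 = 440.59 → 441.
second section cast-on: 53 × 17/15 = 60.07 → 60.

Cast on 68 stitches; work 441 rows; second section cast-on 60 stitches.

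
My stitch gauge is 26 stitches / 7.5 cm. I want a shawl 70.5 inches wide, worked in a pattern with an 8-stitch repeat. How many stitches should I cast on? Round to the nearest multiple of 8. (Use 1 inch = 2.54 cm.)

70.5 in = 70.5 × 2.54 = 179.07 cm.
26 / 7.5 = 3.467 sts/cm.
179.07 × 3.467 = 620.78 sts.
→ 624.

624 stitches.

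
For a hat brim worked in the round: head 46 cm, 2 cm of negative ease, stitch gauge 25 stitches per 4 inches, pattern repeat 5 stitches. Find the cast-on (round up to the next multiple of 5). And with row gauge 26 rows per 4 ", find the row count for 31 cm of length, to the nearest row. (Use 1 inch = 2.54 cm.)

Finished = 46 − 2 = 44 cm.
44 cm × 1/2.54 = 17.32 inches.
25/4 = 6.25 sts per in; 17.32 × 6.25 = 108.27 sts.
Next multiple of 5 → 110.
31 cm = 12.20 inches; × 6.5 = 79.33 → 79 rows.

Cast on 110 stitches; work 79 rows.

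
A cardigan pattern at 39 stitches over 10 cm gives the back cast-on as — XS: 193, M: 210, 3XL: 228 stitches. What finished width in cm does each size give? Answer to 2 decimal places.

39/10 = 3.9 sts per cm.
XS: 193 / 3.9 = 49.487 → 49.49 cm.
M: 210 / 3.9 = 53.846 → 53.85 cm.
3XL: 228 / 3.9 = 58.462 → 58.46 cm.

XS 49.49 cm; M 53.85 cm; 3XL 58.46 cm.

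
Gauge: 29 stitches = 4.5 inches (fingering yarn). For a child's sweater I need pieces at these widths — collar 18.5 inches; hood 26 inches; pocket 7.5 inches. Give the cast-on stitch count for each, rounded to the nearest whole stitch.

collar 119; hood 168; pocket 48.

Rate = 29/4.5 = 6.444 sts per in.
collar: 18.5 × 6.444 = 119.22 → 119.
hood: 26 × 6.444 = 167.56 → 168.
pocket: 7.5 × 6.444 = 48.33 → 48.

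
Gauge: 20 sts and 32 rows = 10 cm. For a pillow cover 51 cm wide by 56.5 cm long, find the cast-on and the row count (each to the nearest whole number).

Stitch gauge = 20/10 = 2 sts/cm; 51 × 2 = 102.00 → 102 sts.
Row gauge = 32/10 = 3.2 rows/cm; 56.5 × 3.2 = 180.80 → 181 rows.

Cast on 102 stitches and work 181 rows.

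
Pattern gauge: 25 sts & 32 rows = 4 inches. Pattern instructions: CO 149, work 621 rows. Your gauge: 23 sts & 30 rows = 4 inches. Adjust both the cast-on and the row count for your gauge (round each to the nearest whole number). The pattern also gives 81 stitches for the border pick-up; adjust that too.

Cast on 137 stitches; work 582 rows; border pick-up 75 stitches.

Stitches: 149 × 23/25 = 137.08 → 137.
Rows: 621 × 30/32 = 582.19 → 582.
border pick-up: 81 × 23/25 = 74.52 → 75.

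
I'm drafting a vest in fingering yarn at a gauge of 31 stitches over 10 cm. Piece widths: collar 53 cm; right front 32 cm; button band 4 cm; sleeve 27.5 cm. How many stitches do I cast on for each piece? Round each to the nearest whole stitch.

collar 164; right front 99; button band 12; sleeve 85.

Rate = 31/10 = 3.1 sts per cm.
collar: 53 × 3.1 = 164.30 → 164.
right front: 32 × 3.1 = 99.20 → 99.
button band: 4 × 3.1 = 12.40 → 12.
sleeve: 27.5 × 3.1 = 85.25 → 85.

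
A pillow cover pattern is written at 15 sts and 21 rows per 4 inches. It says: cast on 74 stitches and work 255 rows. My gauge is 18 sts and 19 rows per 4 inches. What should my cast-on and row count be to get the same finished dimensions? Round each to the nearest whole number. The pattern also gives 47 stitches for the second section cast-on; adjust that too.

Stitches: 74 × 18/15 = 88.80 → 89.
Rows: 255 × 19/21 = 230.71 → 231.
second section cast-on: 47 × 18/15 = 56.40 → 56.

Cast on 89 stitches; work 231 rows; second section cast-on 56 stitches.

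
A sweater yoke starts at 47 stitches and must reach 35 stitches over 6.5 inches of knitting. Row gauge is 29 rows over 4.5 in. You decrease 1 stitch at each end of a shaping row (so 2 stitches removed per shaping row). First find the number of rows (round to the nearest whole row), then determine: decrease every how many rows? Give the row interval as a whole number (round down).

Decrease every 7th row.

Rows = 6.5 × 6.444 = 41.9 → 42 rows.
Stitches to remove: 12 → 6 shaping rows (at 2 st each).
42 / 6 = 7.00 → every 7 rows.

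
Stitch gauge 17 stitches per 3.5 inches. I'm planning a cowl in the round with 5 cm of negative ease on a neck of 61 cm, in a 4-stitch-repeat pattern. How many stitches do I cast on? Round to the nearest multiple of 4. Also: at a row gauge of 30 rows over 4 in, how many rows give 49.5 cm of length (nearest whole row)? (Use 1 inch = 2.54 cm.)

Cast on 108 stitches; work 146 rows.

Finished = 61 − 5 = 56 cm.
56 cm × 1/2.54 = 22.05 inches.
17/3.5 = 4.857 sts per in; 22.05 × 4.857 = 107.09 sts.
Nearest multiple of 4 → 108.
49.5 cm = 19.49 inches; × 7.5 = 146.16 → 146 rows.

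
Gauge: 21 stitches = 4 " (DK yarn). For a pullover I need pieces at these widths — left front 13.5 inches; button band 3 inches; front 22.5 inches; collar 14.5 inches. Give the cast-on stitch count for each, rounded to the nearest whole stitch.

Rate = 21/4 = 5.25 sts per in.
left front: 13.5 × 5.25 = 70.88 → 71.
button band: 3 × 5.25 = 15.75 → 16.
front: 22.5 × 5.25 = 118.12 → 118.
collar: 14.5 × 5.25 = 76.12 → 76.

left front 71; button band 16; front 118; collar 76.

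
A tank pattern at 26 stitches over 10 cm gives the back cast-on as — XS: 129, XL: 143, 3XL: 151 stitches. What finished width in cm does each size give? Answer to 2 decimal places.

XS 49.62 cm; XL 55.00 cm; 3XL 58.08 cm.

26/10 = 2.6 sts per cm.
XS: 129 / 2.6 = 49.615 → 49.62 cm.
XL: 143 / 2.6 = 55.000 → 55.00 cm.
3XL: 151 / 2.6 = 58.077 → 58.08 cm.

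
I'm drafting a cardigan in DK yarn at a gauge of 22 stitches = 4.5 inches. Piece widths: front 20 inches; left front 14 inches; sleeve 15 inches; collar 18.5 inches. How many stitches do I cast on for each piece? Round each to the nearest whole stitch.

Rate = 22/4.5 = 4.889 sts per in.
front: 20 × 4.889 = 97.78 → 98.
left front: 14 × 4.889 = 68.44 → 68.
sleeve: 15 × 4.889 = 73.33 → 73.
collar: 18.5 × 4.889 = 90.44 → 90.

front 98; left front 68; sleeve 73; collar 90.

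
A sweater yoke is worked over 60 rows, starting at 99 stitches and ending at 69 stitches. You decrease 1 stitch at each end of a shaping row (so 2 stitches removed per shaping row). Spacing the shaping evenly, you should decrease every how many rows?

Stitches to remove: |69 − 99| = 30.
Shaping rows needed: 30 / 2 = 15.
60 rows / 15 = every 4 rows.

Decrease every 4th row.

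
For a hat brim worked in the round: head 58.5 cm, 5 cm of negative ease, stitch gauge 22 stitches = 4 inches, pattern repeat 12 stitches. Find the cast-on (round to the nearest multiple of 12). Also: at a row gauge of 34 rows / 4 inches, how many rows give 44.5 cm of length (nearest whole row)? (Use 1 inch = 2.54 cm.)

Cast on 120 stitches; work 149 rows.

Finished = 58.5 − 5 = 53.5 cm.
53.5 cm × 1/2.54 = 21.06 inches.
22/4 = 5.5 sts per in; 21.06 × 5.5 = 115.85 sts.
Nearest multiple of 12 → 120.
44.5 cm = 17.52 inches; × 8.5 = 148.92 → 149 rows.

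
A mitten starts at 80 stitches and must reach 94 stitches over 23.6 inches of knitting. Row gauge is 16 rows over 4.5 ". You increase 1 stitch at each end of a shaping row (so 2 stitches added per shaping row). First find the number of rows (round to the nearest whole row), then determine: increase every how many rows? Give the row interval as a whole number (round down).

Rows = 23.6 × 3.556 = 83.9 → 84 rows.
Stitches to add: 14 → 7 shaping rows (at 2 st each).
84 / 7 = 12.00 → every 12 rows.

Increase every 12th row.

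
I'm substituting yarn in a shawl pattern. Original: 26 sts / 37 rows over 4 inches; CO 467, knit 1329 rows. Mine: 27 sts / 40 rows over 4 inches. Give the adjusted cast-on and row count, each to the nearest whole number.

Cast on 485 stitches; work 1437 rows.

Stitches: 467 × 27/26 = 484.96 → 485.
Rows: 1329 × 40/37 = 1436.76 → 1437.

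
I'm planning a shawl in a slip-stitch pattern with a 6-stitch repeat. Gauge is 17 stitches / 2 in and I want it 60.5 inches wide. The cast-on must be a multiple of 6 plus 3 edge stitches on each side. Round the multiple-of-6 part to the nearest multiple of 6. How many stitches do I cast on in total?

516 stitches.

17 / 2 = 8.5 sts per inch.
60.5 × 8.5 = 514.25 sts.
Less 6 edge sts → 508.25 for the repeat.
Nearest multiple of 6: 510.
Add back 6 edge sts → 516.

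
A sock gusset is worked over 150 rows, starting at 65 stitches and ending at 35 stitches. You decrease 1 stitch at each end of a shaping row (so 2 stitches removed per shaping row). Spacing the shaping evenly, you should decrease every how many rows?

Stitches to remove: |35 − 65| = 30.
Shaping rows needed: 30 / 2 = 15.
150 rows / 15 = every 10 rows.

Decrease every 10th row.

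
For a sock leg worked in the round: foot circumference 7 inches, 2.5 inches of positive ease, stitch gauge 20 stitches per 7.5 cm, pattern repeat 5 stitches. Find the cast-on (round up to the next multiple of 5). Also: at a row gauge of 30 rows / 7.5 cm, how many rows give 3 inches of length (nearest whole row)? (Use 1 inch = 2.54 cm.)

Finished = 7 + 2.5 = 9.5 inches.
9.5 inches × 2.54 = 24.13 cm.
20/7.5 = 2.667 sts per cm; 24.13 × 2.667 = 64.35 sts.
Next multiple of 5 → 65.
3 inches = 7.62 cm; × 4 = 30.48 → 30 rows.

Cast on 65 stitches; work 30 rows.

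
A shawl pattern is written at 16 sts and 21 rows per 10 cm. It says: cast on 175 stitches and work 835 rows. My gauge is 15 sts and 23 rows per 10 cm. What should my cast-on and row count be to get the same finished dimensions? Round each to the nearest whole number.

Stitches: 175 × 15/16 = 164.06 → 164.
Rows: 835 × 23/21 = 914.52 → 915.

Cast on 164 stitches; work 915 rows.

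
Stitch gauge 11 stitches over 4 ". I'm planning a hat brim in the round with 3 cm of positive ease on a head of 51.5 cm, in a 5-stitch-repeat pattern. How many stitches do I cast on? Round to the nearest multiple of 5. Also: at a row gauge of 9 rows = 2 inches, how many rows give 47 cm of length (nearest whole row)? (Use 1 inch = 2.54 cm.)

Finished = 51.5 + 3 = 54.5 cm.
54.5 cm × 1/2.54 = 21.46 inches.
11/4 = 2.75 sts per in; 21.46 × 2.75 = 59.01 sts.
Nearest multiple of 5 → 60.
47 cm = 18.50 inches; × 4.5 = 83.27 → 83 rows.

Cast on 60 stitches; work 83 rows.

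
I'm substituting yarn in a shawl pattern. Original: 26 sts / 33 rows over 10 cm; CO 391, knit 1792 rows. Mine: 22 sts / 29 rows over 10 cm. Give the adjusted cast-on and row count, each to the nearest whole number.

Cast on 331 stitches; work 1575 rows.

Stitches: 391 × 22/26 = 330.85 → 331.
Rows: 1792 × 29/33 = 1574.79 → 1575.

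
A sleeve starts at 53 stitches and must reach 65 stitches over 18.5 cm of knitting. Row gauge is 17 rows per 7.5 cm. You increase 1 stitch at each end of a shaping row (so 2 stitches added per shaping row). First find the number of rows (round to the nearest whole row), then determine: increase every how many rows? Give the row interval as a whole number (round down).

Increase every 7th row.

Rows = 18.5 × 2.267 = 41.9 → 42 rows.
Stitches to add: 12 → 6 shaping rows (at 2 st each).
42 / 6 = 7.00 → every 7 rows.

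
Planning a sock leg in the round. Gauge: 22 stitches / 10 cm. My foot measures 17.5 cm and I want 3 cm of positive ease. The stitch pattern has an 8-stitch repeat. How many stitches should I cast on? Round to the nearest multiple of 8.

48 stitches.

Finished = 17.5 + 3 = 20.5 cm.
22 / 10 = 2.2 sts/cm.
20.5 × 2.2 = 45.10 sts.
Nearest multiple of 8: 48.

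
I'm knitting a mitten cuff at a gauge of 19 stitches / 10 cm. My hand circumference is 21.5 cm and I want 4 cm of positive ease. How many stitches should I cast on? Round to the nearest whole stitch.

48 stitches.

Finished = 21.5 + 4 = 25.5 cm.
19 / 10 = 1.9 sts per cm.
25.50 × 1.9 = 48.45 sts.
→ 48 sts.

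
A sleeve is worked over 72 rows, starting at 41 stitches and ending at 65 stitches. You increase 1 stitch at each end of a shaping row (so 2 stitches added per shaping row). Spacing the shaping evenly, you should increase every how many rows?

Increase every 6th row.

Stitches to add: |65 − 41| = 24.
Shaping rows needed: 24 / 2 = 12.
72 rows / 12 = every 6 rows.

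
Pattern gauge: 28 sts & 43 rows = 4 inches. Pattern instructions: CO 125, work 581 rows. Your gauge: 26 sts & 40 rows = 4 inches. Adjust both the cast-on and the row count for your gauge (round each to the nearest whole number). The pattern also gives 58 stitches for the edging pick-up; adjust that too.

Cast on 116 stitches; work 540 rows; edging pick-up 54 stitches.

Stitches: 125 × 26/28 = 116.07 → 116.
Rows: 581 × 40/43 = 540.47 → 540.
edging pick-up: 58 × 26/28 = 53.86 → 54.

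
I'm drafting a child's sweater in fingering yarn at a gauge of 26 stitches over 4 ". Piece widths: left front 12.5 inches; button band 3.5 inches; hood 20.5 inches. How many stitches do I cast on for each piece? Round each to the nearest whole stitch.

Rate = 26/4 = 6.5 sts per in.
left front: 12.5 × 6.5 = 81.25 → 81.
button band: 3.5 × 6.5 = 22.75 → 23.
hood: 20.5 × 6.5 = 133.25 → 133.

left front 81; button band 23; hood 133.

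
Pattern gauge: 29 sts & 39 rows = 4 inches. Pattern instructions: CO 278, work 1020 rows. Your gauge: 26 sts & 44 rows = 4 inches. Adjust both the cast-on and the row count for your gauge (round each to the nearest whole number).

Cast on 249 stitches; work 1151 rows.

Stitches: 278 × 26/29 = 249.24 → 249.
Rows: 1020 × 44/39 = 1150.77 → 1151.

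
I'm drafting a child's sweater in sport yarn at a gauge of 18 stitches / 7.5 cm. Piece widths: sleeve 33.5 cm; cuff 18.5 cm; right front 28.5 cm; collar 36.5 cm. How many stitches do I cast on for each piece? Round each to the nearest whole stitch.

Rate = 18/7.5 = 2.4 sts per cm.
sleeve: 33.5 × 2.4 = 80.40 → 80.
cuff: 18.5 × 2.4 = 44.40 → 44.
right front: 28.5 × 2.4 = 68.40 → 68.
collar: 36.5 × 2.4 = 87.60 → 88.

sleeve 80; cuff 44; right front 68; collar 88.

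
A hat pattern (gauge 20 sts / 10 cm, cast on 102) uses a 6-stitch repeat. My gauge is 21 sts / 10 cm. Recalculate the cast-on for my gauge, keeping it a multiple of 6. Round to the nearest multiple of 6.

102 × 21 / 20 = 107.10.
Nearest multiple of 6: 108.

108 stitches.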